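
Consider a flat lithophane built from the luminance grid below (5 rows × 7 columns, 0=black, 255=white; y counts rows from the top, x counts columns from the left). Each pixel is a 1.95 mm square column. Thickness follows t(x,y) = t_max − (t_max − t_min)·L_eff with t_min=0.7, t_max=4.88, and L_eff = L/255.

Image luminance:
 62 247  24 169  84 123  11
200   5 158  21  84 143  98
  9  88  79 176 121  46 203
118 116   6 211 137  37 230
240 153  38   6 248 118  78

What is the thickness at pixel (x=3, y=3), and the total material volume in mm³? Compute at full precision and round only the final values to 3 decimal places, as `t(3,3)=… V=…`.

t(3,3)=1.421 V=407.186

span = t_max - t_min = 4.88 - 0.7 = 4.180
L(3,3) = 211, L_eff = 211/255 = 0.827451
t(3,3) = 4.88 - 4.180·0.827451 = 1.421
Σt over all 5·7 pixels = 1365317/12750 ≈ 107.0836863
V = pitch²·Σt = 1.95²·1365317/12750 = 407.186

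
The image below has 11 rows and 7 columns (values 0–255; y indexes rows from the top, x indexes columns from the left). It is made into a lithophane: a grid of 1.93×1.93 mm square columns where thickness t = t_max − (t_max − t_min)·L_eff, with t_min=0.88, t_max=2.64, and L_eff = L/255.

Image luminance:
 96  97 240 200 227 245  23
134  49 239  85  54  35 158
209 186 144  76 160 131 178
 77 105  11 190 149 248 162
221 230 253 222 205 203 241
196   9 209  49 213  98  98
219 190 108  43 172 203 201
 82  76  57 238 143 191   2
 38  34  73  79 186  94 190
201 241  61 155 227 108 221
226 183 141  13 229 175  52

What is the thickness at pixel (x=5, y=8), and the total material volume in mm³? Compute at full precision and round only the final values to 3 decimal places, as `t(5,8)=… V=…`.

span = t_max - t_min = 2.64 - 0.88 = 1.760
L(5,8) = 94, L_eff = 94/255 = 0.368627
t(5,8) = 2.64 - 1.760·0.368627 = 1.991
Σt over all 11·7 pixels = 802802/6375 ≈ 125.9297255
V = pitch²·Σt = 1.93²·802802/6375 = 469.076

t(5,8)=1.991 V=469.076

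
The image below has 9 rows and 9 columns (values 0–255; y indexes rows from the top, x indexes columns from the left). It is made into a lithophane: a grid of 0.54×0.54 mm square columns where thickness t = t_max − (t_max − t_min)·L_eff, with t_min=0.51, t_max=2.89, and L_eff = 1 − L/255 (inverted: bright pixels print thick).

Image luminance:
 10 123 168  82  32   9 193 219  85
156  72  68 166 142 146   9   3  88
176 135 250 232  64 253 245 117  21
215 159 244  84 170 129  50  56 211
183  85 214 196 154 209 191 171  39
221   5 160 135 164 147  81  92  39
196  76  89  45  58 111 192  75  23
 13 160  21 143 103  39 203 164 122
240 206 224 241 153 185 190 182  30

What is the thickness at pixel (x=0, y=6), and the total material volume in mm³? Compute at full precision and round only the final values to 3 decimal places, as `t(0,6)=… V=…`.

span = t_max - t_min = 2.89 - 0.51 = 2.380
L(0,6) = 196, L_eff = 1 - 196/255 = 0.231373 (inverted)
t(0,6) = 2.89 - 2.380·0.231373 = 2.339
Σt over all 9·9 pixels = 209693/1500 ≈ 139.7953333
V = pitch²·Σt = 0.54²·209693/1500 = 40.764

t(0,6)=2.339 V=40.764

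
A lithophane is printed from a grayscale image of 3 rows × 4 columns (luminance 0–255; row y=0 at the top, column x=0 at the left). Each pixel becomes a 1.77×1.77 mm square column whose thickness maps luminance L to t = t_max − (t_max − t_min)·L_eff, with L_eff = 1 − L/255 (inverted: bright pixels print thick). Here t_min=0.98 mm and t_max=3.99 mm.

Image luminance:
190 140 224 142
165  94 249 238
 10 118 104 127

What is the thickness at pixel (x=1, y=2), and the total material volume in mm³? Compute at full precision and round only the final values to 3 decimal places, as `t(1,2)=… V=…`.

span = t_max - t_min = 3.99 - 0.98 = 3.010
L(1,2) = 118, L_eff = 1 - 118/255 = 0.537255 (inverted)
t(1,2) = 3.99 - 3.010·0.537255 = 2.373
Σt over all 3·4 pixels = 841981/25500 ≈ 33.0188627
V = pitch²·Σt = 1.77²·841981/25500 = 103.445

t(1,2)=2.373 V=103.445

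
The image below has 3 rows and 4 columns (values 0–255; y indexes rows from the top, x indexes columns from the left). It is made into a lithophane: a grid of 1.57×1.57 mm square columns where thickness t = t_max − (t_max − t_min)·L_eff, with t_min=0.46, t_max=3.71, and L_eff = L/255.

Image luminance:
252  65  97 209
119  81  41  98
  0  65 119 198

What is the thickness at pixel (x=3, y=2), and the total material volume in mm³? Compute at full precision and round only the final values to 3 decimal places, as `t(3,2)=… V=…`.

t(3,2)=1.186 V=67.515

span = t_max - t_min = 3.71 - 0.46 = 3.250
L(3,2) = 198, L_eff = 198/255 = 0.776471
t(3,2) = 3.71 - 3.250·0.776471 = 1.186
Σt over all 3·4 pixels = 11641/425 ≈ 27.3905882
V = pitch²·Σt = 1.57²·11641/425 = 67.515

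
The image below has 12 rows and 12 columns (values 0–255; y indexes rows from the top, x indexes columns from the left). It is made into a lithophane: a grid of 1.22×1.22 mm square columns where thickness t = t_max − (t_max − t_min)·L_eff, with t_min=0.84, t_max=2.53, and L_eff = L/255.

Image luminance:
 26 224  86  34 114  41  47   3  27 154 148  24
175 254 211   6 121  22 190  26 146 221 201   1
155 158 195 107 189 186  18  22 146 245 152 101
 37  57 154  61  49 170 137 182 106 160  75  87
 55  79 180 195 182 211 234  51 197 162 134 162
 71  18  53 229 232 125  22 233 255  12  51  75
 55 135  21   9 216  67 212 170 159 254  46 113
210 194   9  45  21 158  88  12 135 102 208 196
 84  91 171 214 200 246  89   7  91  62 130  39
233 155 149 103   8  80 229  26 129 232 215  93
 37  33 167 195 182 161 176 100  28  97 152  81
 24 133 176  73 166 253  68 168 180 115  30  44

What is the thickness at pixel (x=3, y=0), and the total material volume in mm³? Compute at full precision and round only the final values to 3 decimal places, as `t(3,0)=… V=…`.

span = t_max - t_min = 2.53 - 0.84 = 1.690
L(3,0) = 34, L_eff = 34/255 = 0.133333
t(3,0) = 2.53 - 1.690·0.133333 = 2.305
Σt over all 12·12 pixels = 6346349/25500 ≈ 248.8764314
V = pitch²·Σt = 1.22²·6346349/25500 = 370.428

t(3,0)=2.305 V=370.428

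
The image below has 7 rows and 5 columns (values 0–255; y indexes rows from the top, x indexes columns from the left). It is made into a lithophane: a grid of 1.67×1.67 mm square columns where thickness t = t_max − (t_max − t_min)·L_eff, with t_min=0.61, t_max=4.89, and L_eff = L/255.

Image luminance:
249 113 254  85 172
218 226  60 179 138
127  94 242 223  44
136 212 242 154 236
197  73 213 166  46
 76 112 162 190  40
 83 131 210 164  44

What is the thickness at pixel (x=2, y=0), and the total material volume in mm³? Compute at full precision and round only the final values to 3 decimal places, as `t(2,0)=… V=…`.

span = t_max - t_min = 4.89 - 0.61 = 4.280
L(2,0) = 254, L_eff = 254/255 = 0.996078
t(2,0) = 4.89 - 4.280·0.996078 = 0.627
Σt over all 7·5 pixels = 2091217/25500 ≈ 82.0085098
V = pitch²·Σt = 1.67²·2091217/25500 = 228.714

t(2,0)=0.627 V=228.714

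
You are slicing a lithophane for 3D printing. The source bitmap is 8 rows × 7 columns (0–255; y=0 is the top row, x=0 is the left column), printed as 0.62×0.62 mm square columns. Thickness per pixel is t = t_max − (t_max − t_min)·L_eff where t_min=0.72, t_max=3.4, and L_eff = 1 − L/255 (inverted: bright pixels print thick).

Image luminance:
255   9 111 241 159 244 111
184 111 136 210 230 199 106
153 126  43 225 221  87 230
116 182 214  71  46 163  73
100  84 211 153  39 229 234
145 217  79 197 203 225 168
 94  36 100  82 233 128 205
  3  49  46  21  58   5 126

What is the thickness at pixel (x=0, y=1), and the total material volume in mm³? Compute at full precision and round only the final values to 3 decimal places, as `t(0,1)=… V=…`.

t(0,1)=2.654 V=46.712

span = t_max - t_min = 3.4 - 0.72 = 2.680
L(0,1) = 184, L_eff = 1 - 184/255 = 0.278431 (inverted)
t(0,1) = 3.4 - 2.680·0.278431 = 2.654
Σt over all 8·7 pixels = 774682/6375 ≈ 121.5187451
V = pitch²·Σt = 0.62²·774682/6375 = 46.712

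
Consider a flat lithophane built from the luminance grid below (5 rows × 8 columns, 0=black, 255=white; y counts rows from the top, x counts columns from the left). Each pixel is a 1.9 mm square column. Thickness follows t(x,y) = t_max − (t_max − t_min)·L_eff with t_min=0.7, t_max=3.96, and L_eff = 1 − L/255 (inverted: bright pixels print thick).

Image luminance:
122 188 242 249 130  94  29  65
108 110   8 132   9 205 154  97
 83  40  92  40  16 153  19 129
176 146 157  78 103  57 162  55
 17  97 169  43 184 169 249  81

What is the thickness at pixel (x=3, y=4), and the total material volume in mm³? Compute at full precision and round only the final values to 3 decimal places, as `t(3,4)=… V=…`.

t(3,4)=1.250 V=306.777

span = t_max - t_min = 3.96 - 0.7 = 3.260
L(3,4) = 43, L_eff = 1 - 43/255 = 0.831373 (inverted)
t(3,4) = 3.96 - 3.260·0.831373 = 1.250
Σt over all 5·8 pixels = 1083491/12750 ≈ 84.9796863
V = pitch²·Σt = 1.9²·1083491/12750 = 306.777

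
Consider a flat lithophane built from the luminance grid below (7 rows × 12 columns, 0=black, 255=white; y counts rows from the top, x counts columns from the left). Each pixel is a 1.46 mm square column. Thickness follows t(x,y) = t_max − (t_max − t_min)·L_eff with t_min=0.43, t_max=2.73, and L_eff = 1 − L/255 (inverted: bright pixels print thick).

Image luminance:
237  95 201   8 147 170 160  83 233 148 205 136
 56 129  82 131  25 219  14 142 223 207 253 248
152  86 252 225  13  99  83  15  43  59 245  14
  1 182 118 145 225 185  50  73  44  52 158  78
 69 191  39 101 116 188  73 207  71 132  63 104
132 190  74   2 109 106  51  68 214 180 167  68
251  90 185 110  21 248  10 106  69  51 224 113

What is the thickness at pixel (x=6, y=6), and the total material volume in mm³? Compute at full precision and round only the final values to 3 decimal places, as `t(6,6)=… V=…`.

span = t_max - t_min = 2.73 - 0.43 = 2.300
L(6,6) = 10, L_eff = 1 - 10/255 = 0.960784 (inverted)
t(6,6) = 2.73 - 2.300·0.960784 = 0.520
Σt over all 7·12 pixels = 164986/1275 ≈ 129.4007843
V = pitch²·Σt = 1.46²·164986/1275 = 275.831

t(6,6)=0.520 V=275.831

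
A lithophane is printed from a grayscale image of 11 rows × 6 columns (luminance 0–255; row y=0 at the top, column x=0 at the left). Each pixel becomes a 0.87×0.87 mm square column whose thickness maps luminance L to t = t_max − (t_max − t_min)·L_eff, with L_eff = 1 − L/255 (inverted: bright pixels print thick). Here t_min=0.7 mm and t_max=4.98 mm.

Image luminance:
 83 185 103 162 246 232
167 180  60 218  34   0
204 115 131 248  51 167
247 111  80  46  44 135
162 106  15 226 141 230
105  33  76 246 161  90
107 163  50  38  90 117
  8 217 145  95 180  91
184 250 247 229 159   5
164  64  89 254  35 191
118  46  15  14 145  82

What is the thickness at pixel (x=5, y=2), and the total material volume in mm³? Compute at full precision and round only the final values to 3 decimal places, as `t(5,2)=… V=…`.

span = t_max - t_min = 4.98 - 0.7 = 4.280
L(5,2) = 167, L_eff = 1 - 167/255 = 0.345098 (inverted)
t(5,2) = 4.98 - 4.280·0.345098 = 3.503
Σt over all 11·6 pixels = 70397/375 ≈ 187.7253333
V = pitch²·Σt = 0.87²·70397/375 = 142.089

t(5,2)=3.503 V=142.089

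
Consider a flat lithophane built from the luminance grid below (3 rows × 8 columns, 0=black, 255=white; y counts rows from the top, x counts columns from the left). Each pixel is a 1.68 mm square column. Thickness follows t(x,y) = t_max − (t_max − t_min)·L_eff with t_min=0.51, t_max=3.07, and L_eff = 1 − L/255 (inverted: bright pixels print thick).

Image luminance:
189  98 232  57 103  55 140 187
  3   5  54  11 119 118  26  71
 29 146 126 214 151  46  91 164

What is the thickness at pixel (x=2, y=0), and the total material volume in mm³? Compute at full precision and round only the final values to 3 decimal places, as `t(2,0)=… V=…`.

t(2,0)=2.839 V=103.541

span = t_max - t_min = 3.07 - 0.51 = 2.560
L(2,0) = 232, L_eff = 1 - 232/255 = 0.090196 (inverted)
t(2,0) = 3.07 - 2.560·0.090196 = 2.839
Σt over all 3·8 pixels = 46774/1275 ≈ 36.6854902
V = pitch²·Σt = 1.68²·46774/1275 = 103.541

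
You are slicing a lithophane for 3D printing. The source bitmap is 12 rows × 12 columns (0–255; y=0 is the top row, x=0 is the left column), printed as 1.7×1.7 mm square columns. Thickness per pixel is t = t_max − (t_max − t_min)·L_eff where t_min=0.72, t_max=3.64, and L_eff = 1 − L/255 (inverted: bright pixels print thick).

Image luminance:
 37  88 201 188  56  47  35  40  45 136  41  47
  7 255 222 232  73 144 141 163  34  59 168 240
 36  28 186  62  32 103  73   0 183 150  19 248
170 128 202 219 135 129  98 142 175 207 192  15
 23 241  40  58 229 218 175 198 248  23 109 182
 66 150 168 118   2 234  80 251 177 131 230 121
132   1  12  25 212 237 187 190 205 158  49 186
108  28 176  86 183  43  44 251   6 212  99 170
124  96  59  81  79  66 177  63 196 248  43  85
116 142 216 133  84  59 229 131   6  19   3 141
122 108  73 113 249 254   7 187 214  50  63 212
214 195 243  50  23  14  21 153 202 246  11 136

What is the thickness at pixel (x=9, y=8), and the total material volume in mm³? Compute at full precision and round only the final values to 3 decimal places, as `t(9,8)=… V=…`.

t(9,8)=3.560 V=890.649

span = t_max - t_min = 3.64 - 0.72 = 2.920
L(9,8) = 248, L_eff = 1 - 248/255 = 0.027451 (inverted)
t(9,8) = 3.64 - 2.920·0.027451 = 3.560
Σt over all 12·12 pixels = 654889/2125 ≈ 308.1830588
V = pitch²·Σt = 1.7²·654889/2125 = 890.649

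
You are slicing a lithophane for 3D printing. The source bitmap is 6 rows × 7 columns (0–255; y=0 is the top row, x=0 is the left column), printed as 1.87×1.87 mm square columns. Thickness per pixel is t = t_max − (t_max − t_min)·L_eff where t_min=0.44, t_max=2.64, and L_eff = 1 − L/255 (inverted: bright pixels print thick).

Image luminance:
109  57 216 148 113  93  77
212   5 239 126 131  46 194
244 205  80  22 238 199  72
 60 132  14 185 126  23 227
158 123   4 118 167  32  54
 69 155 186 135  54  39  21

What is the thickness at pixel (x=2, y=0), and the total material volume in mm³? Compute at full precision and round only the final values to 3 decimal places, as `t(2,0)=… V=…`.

span = t_max - t_min = 2.64 - 0.44 = 2.200
L(2,0) = 216, L_eff = 1 - 216/255 = 0.152941 (inverted)
t(2,0) = 2.64 - 2.200·0.152941 = 2.304
Σt over all 6·7 pixels = 1034/17 ≈ 60.8235294
V = pitch²·Σt = 1.87²·1034/17 = 212.694

t(2,0)=2.304 V=212.694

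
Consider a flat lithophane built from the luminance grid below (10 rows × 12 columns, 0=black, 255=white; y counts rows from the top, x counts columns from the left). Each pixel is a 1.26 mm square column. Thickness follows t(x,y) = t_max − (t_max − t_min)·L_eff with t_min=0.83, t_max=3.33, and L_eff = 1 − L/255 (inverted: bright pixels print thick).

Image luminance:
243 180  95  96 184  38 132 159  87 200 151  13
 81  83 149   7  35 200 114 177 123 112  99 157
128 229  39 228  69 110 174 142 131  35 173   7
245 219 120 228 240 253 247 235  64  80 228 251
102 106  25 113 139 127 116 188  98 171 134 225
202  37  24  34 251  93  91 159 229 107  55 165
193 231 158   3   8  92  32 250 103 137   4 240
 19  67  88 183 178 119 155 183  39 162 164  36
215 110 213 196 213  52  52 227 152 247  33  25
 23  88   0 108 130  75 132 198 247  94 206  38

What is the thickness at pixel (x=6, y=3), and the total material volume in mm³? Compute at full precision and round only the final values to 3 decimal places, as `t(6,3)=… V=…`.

t(6,3)=3.252 V=402.475

span = t_max - t_min = 3.33 - 0.83 = 2.500
L(6,3) = 247, L_eff = 1 - 247/255 = 0.031373 (inverted)
t(6,3) = 3.33 - 2.500·0.031373 = 3.252
Σt over all 10·12 pixels = 43097/170 ≈ 253.5117647
V = pitch²·Σt = 1.26²·43097/170 = 402.475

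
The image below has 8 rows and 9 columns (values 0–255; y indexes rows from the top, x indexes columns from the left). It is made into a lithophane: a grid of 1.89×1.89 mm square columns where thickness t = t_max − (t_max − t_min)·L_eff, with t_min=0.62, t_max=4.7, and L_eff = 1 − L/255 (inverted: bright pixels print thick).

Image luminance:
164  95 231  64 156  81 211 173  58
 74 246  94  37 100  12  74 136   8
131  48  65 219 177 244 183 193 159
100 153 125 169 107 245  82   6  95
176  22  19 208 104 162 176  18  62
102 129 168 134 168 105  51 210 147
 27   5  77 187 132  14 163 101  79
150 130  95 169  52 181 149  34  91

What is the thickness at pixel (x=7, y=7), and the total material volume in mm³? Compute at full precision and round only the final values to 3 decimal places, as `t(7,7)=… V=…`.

t(7,7)=1.164 V=645.950

span = t_max - t_min = 4.7 - 0.62 = 4.080
L(7,7) = 34, L_eff = 1 - 34/255 = 0.866667 (inverted)
t(7,7) = 4.7 - 4.080·0.866667 = 1.164
Σt over all 8·9 pixels = 180.832
V = pitch²·Σt = 1.89²·180.832 = 645.950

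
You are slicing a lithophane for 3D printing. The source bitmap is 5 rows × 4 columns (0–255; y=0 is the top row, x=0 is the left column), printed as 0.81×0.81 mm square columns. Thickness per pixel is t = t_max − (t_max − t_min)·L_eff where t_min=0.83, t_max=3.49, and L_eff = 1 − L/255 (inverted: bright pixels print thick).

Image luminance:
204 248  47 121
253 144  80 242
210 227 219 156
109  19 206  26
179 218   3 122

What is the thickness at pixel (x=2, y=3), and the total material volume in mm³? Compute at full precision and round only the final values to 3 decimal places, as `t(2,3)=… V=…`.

span = t_max - t_min = 3.49 - 0.83 = 2.660
L(2,3) = 206, L_eff = 1 - 206/255 = 0.192157 (inverted)
t(2,3) = 3.49 - 2.660·0.192157 = 2.979
Σt over all 5·4 pixels = 205013/4250 ≈ 48.2383529
V = pitch²·Σt = 0.81²·205013/4250 = 31.649

t(2,3)=2.979 V=31.649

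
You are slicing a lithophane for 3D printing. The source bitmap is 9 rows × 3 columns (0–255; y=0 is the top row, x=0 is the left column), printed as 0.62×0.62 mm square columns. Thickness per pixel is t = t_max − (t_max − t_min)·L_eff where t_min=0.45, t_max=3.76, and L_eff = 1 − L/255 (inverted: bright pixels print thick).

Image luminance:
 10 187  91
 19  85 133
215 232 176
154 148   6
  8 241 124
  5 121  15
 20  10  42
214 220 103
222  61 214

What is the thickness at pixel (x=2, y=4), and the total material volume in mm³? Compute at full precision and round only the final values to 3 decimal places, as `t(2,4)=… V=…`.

t(2,4)=2.060 V=20.019

span = t_max - t_min = 3.76 - 0.45 = 3.310
L(2,4) = 124, L_eff = 1 - 124/255 = 0.513725 (inverted)
t(2,4) = 3.76 - 3.310·0.513725 = 2.060
Σt over all 9·3 pixels = 1327981/25500 ≈ 52.0776863
V = pitch²·Σt = 0.62²·1327981/25500 = 20.019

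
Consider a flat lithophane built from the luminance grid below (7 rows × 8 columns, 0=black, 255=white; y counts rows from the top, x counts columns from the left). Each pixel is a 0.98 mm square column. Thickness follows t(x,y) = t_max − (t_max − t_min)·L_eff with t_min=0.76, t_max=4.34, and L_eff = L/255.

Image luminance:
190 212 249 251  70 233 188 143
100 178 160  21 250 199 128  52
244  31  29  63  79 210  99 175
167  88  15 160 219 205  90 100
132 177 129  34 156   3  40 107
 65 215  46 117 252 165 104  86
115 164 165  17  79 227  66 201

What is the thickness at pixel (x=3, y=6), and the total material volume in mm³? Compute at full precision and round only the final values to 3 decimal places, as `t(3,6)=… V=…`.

t(3,6)=4.101 V=132.830

span = t_max - t_min = 4.34 - 0.76 = 3.580
L(3,6) = 17, L_eff = 17/255 = 0.066667
t(3,6) = 4.34 - 3.580·0.066667 = 4.101
Σt over all 7·8 pixels = 176342/1275 ≈ 138.3074510
V = pitch²·Σt = 0.98²·176342/1275 = 132.830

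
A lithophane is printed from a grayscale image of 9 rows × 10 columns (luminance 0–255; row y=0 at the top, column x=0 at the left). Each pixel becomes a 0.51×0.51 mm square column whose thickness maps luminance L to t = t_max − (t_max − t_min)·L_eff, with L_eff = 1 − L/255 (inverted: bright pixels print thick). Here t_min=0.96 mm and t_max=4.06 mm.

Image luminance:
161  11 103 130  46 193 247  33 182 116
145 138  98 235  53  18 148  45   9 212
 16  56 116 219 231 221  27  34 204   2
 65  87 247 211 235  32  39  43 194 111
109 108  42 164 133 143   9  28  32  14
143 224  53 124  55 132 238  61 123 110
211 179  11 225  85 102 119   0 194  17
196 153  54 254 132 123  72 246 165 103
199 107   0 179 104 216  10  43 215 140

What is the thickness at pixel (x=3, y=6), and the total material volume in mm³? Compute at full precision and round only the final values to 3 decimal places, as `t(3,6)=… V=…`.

span = t_max - t_min = 4.06 - 0.96 = 3.100
L(3,6) = 225, L_eff = 1 - 225/255 = 0.117647 (inverted)
t(3,6) = 4.06 - 3.100·0.117647 = 3.695
Σt over all 9·10 pixels = 274646/1275 ≈ 215.4086275
V = pitch²·Σt = 0.51²·274646/1275 = 56.028

t(3,6)=3.695 V=56.028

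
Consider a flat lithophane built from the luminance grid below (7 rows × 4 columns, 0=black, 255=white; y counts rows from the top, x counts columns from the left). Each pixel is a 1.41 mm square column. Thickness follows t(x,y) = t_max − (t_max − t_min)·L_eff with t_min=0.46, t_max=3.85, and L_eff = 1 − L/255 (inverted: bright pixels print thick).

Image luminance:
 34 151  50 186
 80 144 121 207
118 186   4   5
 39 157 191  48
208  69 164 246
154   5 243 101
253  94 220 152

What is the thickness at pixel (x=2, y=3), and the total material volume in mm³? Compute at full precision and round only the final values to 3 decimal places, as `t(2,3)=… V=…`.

t(2,3)=2.999 V=121.548

span = t_max - t_min = 3.85 - 0.46 = 3.390
L(2,3) = 191, L_eff = 1 - 191/255 = 0.250980 (inverted)
t(2,3) = 3.85 - 3.390·0.250980 = 2.999
Σt over all 7·4 pixels = 51967/850 ≈ 61.1376471
V = pitch²·Σt = 1.41²·51967/850 = 121.548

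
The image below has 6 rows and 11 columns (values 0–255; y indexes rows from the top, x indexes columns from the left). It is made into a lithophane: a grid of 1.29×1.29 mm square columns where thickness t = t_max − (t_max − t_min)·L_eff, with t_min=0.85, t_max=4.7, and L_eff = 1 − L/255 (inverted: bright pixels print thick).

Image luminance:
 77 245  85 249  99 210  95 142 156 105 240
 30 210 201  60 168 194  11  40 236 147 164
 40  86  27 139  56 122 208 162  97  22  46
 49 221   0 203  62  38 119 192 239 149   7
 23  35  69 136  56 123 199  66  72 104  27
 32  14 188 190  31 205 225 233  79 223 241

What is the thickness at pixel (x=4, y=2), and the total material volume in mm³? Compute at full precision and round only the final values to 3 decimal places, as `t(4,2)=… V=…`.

span = t_max - t_min = 4.7 - 0.85 = 3.850
L(4,2) = 56, L_eff = 1 - 56/255 = 0.780392 (inverted)
t(4,2) = 4.7 - 3.850·0.780392 = 1.695
Σt over all 6·11 pixels = 301191/1700 ≈ 177.1711765
V = pitch²·Σt = 1.29²·301191/1700 = 294.831

t(4,2)=1.695 V=294.831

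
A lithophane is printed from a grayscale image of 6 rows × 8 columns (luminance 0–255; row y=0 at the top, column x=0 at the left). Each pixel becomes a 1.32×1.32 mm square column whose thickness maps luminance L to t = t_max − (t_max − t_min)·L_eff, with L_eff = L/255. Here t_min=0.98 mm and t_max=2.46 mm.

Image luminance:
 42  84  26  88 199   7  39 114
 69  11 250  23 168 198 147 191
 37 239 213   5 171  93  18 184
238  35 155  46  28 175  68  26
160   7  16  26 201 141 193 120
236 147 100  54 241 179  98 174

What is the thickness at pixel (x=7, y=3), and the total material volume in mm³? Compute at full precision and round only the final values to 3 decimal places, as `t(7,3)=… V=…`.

span = t_max - t_min = 2.46 - 0.98 = 1.480
L(7,3) = 26, L_eff = 26/255 = 0.101961
t(7,3) = 2.46 - 1.480·0.101961 = 2.309
Σt over all 6·8 pixels = 4400/51 ≈ 86.2745098
V = pitch²·Σt = 1.32²·4400/51 = 150.325

t(7,3)=2.309 V=150.325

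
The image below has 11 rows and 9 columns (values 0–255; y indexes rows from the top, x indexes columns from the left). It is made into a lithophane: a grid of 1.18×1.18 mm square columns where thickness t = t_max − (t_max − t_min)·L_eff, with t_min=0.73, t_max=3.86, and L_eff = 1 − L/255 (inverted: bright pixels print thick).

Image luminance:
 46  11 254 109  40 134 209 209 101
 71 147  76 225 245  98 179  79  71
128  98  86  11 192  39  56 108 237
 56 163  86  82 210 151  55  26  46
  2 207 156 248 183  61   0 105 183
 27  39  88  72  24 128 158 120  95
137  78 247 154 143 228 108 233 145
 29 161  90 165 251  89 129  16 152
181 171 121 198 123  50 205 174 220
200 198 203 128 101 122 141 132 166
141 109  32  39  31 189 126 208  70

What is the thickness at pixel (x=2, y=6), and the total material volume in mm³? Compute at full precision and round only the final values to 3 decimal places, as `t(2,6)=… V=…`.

span = t_max - t_min = 3.86 - 0.73 = 3.130
L(2,6) = 247, L_eff = 1 - 247/255 = 0.031373 (inverted)
t(2,6) = 3.86 - 3.130·0.031373 = 3.762
Σt over all 11·9 pixels = 5712817/25500 ≈ 224.0320392
V = pitch²·Σt = 1.18²·5712817/25500 = 311.942

t(2,6)=3.762 V=311.942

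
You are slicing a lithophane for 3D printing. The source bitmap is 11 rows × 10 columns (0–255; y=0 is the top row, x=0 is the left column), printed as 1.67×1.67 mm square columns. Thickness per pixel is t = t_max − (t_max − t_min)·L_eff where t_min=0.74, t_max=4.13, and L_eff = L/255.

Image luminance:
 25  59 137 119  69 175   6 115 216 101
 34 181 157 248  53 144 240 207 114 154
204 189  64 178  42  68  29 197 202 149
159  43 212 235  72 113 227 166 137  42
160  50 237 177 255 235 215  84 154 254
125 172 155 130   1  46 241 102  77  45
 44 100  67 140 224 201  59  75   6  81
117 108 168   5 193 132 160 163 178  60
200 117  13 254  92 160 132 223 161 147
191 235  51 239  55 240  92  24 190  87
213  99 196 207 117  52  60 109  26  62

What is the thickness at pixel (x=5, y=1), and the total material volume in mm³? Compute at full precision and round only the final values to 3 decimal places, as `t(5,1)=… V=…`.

t(5,1)=2.216 V=728.580

span = t_max - t_min = 4.13 - 0.74 = 3.390
L(5,1) = 144, L_eff = 144/255 = 0.564706
t(5,1) = 4.13 - 3.390·0.564706 = 2.216
Σt over all 11·10 pixels = 555141/2125 ≈ 261.2428235
V = pitch²·Σt = 1.67²·555141/2125 = 728.580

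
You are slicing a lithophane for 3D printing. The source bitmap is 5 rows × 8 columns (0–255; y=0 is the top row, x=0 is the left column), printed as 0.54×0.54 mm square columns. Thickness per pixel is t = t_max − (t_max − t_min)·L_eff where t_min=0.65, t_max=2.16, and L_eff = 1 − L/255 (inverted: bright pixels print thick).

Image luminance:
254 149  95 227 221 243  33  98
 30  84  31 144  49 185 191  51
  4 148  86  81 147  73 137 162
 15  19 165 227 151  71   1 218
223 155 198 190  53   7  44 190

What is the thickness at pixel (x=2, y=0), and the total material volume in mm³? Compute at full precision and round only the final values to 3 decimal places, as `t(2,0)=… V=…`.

span = t_max - t_min = 2.16 - 0.65 = 1.510
L(2,0) = 95, L_eff = 1 - 95/255 = 0.627451 (inverted)
t(2,0) = 2.16 - 1.510·0.627451 = 1.213
Σt over all 5·8 pixels = 27907/510 ≈ 54.7196078
V = pitch²·Σt = 0.54²·27907/510 = 15.956

t(2,0)=1.213 V=15.956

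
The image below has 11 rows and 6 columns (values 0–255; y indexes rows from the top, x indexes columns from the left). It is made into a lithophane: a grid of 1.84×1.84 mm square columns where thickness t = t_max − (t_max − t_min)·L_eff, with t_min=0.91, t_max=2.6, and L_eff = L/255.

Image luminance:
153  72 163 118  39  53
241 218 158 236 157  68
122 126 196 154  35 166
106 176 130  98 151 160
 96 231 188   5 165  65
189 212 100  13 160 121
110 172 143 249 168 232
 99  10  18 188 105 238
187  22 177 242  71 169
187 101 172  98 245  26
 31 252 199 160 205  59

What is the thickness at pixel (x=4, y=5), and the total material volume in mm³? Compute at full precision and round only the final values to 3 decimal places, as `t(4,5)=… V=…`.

span = t_max - t_min = 2.6 - 0.91 = 1.690
L(4,5) = 160, L_eff = 160/255 = 0.627451
t(4,5) = 2.6 - 1.690·0.627451 = 1.540
Σt over all 11·6 pixels = 706264/6375 ≈ 110.7865098
V = pitch²·Σt = 1.84²·706264/6375 = 375.079

t(4,5)=1.540 V=375.079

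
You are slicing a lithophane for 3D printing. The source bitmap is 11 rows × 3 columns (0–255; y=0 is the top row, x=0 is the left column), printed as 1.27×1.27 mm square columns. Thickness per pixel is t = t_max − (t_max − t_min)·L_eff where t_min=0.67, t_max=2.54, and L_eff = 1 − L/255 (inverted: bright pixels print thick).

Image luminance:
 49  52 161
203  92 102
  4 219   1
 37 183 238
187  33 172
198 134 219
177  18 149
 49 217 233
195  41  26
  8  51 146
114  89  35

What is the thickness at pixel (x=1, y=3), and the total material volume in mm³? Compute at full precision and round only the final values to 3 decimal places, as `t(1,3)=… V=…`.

t(1,3)=2.012 V=80.986

span = t_max - t_min = 2.54 - 0.67 = 1.870
L(1,3) = 183, L_eff = 1 - 183/255 = 0.282353 (inverted)
t(1,3) = 2.54 - 1.870·0.282353 = 2.012
Σt over all 11·3 pixels = 75317/1500 ≈ 50.2113333
V = pitch²·Σt = 1.27²·75317/1500 = 80.986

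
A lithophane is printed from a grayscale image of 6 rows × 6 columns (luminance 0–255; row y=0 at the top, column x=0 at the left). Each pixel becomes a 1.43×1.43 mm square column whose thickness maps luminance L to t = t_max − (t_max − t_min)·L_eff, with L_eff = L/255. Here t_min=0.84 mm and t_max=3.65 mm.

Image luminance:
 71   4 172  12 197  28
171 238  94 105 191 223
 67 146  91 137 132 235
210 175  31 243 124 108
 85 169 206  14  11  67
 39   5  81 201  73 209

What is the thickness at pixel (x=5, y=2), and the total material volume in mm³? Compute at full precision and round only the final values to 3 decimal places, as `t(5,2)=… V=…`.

span = t_max - t_min = 3.65 - 0.84 = 2.810
L(5,2) = 235, L_eff = 235/255 = 0.921569
t(5,2) = 3.65 - 2.810·0.921569 = 1.060
Σt over all 6·6 pixels = 141609/1700 ≈ 83.2994118
V = pitch²·Σt = 1.43²·141609/1700 = 170.339

t(5,2)=1.060 V=170.339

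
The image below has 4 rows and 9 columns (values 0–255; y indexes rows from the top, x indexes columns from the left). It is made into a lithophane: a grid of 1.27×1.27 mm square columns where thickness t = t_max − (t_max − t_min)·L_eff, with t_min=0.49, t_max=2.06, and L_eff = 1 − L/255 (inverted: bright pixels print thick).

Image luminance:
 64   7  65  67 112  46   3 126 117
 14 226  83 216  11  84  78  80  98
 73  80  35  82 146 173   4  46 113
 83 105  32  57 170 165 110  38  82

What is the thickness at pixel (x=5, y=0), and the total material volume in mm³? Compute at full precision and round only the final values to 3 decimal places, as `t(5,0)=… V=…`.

span = t_max - t_min = 2.06 - 0.49 = 1.570
L(5,0) = 46, L_eff = 1 - 46/255 = 0.819608 (inverted)
t(5,0) = 2.06 - 1.570·0.819608 = 0.773
Σt over all 4·9 pixels = 935107/25500 ≈ 36.6708627
V = pitch²·Σt = 1.27²·935107/25500 = 59.146

t(5,0)=0.773 V=59.146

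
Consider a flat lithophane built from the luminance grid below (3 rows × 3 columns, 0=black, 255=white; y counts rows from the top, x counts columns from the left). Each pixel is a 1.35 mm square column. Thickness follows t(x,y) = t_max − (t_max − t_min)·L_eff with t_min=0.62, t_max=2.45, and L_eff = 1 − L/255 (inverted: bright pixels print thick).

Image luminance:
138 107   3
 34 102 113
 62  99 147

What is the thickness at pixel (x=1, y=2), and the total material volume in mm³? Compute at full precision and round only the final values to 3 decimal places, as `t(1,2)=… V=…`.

span = t_max - t_min = 2.45 - 0.62 = 1.830
L(1,2) = 99, L_eff = 1 - 99/255 = 0.611765 (inverted)
t(1,2) = 2.45 - 1.830·0.611765 = 1.330
Σt over all 3·3 pixels = 19307/1700 ≈ 11.3570588
V = pitch²·Σt = 1.35²·19307/1700 = 20.698

t(1,2)=1.330 V=20.698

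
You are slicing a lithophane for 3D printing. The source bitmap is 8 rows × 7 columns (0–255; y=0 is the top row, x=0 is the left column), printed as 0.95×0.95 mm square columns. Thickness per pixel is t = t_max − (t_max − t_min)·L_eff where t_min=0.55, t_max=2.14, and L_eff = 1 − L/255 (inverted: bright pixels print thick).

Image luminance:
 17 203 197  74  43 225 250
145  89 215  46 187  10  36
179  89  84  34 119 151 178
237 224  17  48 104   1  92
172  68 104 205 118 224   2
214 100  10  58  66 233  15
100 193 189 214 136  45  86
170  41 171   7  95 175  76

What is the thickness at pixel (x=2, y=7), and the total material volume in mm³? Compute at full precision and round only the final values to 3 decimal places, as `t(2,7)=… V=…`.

span = t_max - t_min = 2.14 - 0.55 = 1.590
L(2,7) = 171, L_eff = 1 - 171/255 = 0.329412 (inverted)
t(2,7) = 2.14 - 1.590·0.329412 = 1.616
Σt over all 8·7 pixels = 610593/8500 ≈ 71.8344706
V = pitch²·Σt = 0.95²·610593/8500 = 64.831

t(2,7)=1.616 V=64.831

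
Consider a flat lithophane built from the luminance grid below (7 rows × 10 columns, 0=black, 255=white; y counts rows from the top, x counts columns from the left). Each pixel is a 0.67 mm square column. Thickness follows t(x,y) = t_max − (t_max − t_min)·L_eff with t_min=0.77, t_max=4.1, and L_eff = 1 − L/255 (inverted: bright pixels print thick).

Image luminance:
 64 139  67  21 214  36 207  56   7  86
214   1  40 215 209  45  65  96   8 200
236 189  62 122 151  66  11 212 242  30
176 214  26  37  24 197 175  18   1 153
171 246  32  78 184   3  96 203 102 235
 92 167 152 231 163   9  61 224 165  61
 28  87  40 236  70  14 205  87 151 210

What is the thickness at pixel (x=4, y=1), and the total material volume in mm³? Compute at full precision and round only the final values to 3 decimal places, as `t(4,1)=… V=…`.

span = t_max - t_min = 4.1 - 0.77 = 3.330
L(4,1) = 209, L_eff = 1 - 209/255 = 0.180392 (inverted)
t(4,1) = 4.1 - 3.330·0.180392 = 3.499
Σt over all 7·10 pixels = 272227/1700 ≈ 160.1335294
V = pitch²·Σt = 0.67²·272227/1700 = 71.884

t(4,1)=3.499 V=71.884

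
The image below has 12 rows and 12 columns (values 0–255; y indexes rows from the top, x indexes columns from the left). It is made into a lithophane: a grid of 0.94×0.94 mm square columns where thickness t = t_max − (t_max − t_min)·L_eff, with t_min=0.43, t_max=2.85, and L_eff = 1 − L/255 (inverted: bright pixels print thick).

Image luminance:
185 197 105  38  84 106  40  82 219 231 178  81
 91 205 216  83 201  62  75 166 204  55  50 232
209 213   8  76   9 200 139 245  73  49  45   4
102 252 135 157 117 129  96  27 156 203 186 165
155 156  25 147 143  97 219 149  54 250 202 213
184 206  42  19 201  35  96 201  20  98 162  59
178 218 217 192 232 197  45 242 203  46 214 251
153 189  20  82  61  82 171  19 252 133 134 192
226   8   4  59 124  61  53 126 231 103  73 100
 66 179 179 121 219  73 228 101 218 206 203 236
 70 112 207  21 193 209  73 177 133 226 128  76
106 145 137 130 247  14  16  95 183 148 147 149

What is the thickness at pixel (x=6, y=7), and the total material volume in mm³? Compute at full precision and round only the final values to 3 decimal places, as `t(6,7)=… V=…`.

span = t_max - t_min = 2.85 - 0.43 = 2.420
L(6,7) = 171, L_eff = 1 - 171/255 = 0.329412 (inverted)
t(6,7) = 2.85 - 2.420·0.329412 = 2.053
Σt over all 12·12 pixels = 1566988/6375 ≈ 245.8020392
V = pitch²·Σt = 0.94²·1566988/6375 = 217.191

t(6,7)=2.053 V=217.191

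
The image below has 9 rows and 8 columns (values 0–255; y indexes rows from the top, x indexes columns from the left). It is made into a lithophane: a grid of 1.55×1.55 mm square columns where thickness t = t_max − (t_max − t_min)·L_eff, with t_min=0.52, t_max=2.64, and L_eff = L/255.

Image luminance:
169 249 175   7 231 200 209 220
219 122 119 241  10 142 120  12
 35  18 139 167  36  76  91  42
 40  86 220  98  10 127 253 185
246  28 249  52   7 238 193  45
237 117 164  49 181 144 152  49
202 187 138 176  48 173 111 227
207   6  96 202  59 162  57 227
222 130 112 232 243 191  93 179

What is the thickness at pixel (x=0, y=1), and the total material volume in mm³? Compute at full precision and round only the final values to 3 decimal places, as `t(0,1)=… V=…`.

span = t_max - t_min = 2.64 - 0.52 = 2.120
L(0,1) = 219, L_eff = 219/255 = 0.858824
t(0,1) = 2.64 - 2.120·0.858824 = 0.819
Σt over all 9·8 pixels = 687113/6375 ≈ 107.7824314
V = pitch²·Σt = 1.55²·687113/6375 = 258.947

t(0,1)=0.819 V=258.947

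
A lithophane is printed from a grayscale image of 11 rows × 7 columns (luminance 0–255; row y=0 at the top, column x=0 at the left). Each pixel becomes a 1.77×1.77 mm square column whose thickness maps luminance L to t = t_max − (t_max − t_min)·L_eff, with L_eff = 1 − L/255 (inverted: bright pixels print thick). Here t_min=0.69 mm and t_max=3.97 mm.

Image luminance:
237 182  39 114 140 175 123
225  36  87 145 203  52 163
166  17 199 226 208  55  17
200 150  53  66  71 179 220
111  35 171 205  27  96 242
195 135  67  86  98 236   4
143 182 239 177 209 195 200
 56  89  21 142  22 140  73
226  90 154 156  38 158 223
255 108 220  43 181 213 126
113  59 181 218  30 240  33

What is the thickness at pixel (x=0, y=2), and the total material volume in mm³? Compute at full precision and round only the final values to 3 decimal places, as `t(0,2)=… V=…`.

span = t_max - t_min = 3.97 - 0.69 = 3.280
L(0,2) = 166, L_eff = 1 - 166/255 = 0.349020 (inverted)
t(0,2) = 3.97 - 3.280·0.349020 = 2.825
Σt over all 11·7 pixels = 4768967/25500 ≈ 187.0183137
V = pitch²·Σt = 1.77²·4768967/25500 = 585.910

t(0,2)=2.825 V=585.910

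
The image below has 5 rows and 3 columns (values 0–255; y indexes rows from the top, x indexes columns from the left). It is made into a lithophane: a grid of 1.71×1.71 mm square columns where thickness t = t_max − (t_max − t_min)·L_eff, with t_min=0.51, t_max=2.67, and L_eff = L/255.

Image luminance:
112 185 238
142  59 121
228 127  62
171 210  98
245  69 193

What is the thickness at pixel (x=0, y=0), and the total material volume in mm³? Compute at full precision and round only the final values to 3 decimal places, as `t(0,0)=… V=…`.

t(0,0)=1.721 V=61.133

span = t_max - t_min = 2.67 - 0.51 = 2.160
L(0,0) = 112, L_eff = 112/255 = 0.439216
t(0,0) = 2.67 - 2.160·0.439216 = 1.721
Σt over all 5·3 pixels = 35541/1700 ≈ 20.9064706
V = pitch²·Σt = 1.71²·35541/1700 = 61.133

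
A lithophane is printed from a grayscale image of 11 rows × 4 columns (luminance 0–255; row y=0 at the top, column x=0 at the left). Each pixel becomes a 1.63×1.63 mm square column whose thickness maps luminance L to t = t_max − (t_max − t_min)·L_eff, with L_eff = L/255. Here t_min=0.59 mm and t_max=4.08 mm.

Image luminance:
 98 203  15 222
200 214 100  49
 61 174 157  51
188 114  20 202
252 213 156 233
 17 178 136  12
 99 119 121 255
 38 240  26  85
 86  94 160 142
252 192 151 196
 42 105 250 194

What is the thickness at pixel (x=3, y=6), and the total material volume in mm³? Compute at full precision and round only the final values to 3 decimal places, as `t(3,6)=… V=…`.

t(3,6)=0.590 V=254.716

span = t_max - t_min = 4.08 - 0.59 = 3.490
L(3,6) = 255, L_eff = 255/255 = 1.000000
t(3,6) = 4.08 - 3.490·1.000000 = 0.590
Σt over all 11·4 pixels = 611168/6375 ≈ 95.8694902
V = pitch²·Σt = 1.63²·611168/6375 = 254.716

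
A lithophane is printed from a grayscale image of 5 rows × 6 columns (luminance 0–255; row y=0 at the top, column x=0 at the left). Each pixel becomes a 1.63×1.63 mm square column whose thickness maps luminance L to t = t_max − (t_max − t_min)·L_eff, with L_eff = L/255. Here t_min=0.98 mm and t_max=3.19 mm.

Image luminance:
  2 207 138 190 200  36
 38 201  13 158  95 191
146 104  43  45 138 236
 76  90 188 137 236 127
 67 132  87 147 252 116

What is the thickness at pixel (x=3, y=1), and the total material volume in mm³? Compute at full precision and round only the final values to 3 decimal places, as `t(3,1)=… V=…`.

span = t_max - t_min = 3.19 - 0.98 = 2.210
L(3,1) = 158, L_eff = 158/255 = 0.619608
t(3,1) = 3.19 - 2.210·0.619608 = 1.821
Σt over all 5·6 pixels = 46841/750 ≈ 62.4546667
V = pitch²·Σt = 1.63²·46841/750 = 165.936

t(3,1)=1.821 V=165.936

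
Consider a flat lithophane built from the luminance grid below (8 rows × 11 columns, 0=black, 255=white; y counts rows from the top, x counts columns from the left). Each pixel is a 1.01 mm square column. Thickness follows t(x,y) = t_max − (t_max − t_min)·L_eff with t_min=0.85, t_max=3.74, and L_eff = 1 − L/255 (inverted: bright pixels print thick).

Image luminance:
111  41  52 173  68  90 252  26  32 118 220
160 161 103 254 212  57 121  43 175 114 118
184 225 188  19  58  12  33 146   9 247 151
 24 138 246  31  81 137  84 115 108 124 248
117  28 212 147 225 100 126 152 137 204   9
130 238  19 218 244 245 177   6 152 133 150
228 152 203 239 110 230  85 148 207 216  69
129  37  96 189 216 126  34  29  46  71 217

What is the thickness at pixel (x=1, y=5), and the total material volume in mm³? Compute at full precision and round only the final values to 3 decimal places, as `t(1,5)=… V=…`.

t(1,5)=3.547 V=209.892

span = t_max - t_min = 3.74 - 0.85 = 2.890
L(1,5) = 238, L_eff = 1 - 238/255 = 0.066667 (inverted)
t(1,5) = 3.74 - 2.890·0.066667 = 3.547
Σt over all 8·11 pixels = 61727/300 ≈ 205.7566667
V = pitch²·Σt = 1.01²·61727/300 = 209.892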